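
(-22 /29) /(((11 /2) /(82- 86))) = 16 /29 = 0.55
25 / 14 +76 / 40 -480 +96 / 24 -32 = -17651 / 35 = -504.31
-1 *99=-99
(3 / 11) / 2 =3 / 22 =0.14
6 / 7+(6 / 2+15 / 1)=132 / 7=18.86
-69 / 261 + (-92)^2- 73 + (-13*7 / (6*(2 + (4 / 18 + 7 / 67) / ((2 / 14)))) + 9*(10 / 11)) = 3776157763 / 449790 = 8395.38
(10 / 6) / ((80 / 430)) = 215 / 24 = 8.96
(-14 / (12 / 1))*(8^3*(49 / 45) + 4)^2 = -2234651384 / 6075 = -367843.85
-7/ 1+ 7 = 0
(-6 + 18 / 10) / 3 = -1.40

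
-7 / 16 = -0.44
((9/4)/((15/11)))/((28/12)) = 99/140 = 0.71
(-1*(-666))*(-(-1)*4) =2664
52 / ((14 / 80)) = 2080 / 7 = 297.14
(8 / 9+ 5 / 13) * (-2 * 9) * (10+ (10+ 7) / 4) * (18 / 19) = -4023 / 13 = -309.46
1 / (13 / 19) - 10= -111 / 13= -8.54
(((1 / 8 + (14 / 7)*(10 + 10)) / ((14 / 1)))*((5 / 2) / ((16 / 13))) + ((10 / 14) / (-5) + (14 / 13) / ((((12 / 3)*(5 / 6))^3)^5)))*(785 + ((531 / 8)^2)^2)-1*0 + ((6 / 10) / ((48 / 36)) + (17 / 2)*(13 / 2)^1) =20543181225350278821672926283 / 186368000000000000000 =110229123.16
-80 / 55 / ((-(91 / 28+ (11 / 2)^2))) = 32 / 737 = 0.04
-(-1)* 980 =980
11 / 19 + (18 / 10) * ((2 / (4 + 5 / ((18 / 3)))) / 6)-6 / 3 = -3573 / 2755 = -1.30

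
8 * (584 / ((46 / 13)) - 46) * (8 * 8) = 1401856 / 23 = 60950.26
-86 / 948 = -43 / 474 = -0.09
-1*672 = -672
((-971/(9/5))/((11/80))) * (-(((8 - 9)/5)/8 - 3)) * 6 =-213620/3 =-71206.67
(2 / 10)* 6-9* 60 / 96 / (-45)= 53 / 40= 1.32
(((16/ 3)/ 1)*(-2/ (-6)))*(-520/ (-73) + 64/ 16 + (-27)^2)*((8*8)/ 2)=27662848/ 657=42104.79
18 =18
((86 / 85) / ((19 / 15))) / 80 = 129 / 12920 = 0.01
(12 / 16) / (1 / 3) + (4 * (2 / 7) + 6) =263 / 28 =9.39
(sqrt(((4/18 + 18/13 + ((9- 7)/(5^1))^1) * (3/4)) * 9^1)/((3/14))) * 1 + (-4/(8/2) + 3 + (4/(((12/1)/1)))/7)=43/21 + 7 * sqrt(228930)/195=19.22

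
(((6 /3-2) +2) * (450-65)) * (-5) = -3850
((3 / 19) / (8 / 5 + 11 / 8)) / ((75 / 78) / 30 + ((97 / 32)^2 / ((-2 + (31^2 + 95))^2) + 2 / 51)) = 104389509120 / 140189296513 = 0.74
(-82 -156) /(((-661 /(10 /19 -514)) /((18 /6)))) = -6965784 /12559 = -554.64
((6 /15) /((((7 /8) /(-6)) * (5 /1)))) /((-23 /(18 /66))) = 288 /44275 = 0.01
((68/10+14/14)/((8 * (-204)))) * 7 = -0.03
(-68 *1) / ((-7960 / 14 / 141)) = 16779 / 995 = 16.86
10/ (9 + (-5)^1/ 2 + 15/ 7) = 140/ 121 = 1.16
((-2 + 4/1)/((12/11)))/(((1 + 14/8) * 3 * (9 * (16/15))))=5/216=0.02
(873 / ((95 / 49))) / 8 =42777 / 760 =56.29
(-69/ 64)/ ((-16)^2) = -69/ 16384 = -0.00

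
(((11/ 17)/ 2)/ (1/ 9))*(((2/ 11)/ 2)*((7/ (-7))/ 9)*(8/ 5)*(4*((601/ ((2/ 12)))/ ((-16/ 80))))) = 57696/ 17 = 3393.88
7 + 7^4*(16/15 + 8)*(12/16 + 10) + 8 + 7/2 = 7021079/30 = 234035.97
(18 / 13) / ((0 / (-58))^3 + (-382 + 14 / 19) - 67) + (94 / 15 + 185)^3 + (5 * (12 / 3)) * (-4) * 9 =871476535553713 / 124561125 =6996376.56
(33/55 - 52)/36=-257/180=-1.43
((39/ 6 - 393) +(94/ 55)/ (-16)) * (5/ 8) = -170107/ 704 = -241.63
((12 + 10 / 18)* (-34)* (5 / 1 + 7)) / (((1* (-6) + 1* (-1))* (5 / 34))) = 522512 / 105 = 4976.30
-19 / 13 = -1.46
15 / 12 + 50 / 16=35 / 8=4.38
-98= -98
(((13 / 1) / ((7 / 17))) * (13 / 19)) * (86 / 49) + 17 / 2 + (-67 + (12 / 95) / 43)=-57683363 / 2802310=-20.58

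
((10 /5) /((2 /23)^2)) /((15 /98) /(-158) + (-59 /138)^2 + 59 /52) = 200.92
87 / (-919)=-87 / 919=-0.09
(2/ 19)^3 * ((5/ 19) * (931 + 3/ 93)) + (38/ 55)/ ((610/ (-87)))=12688362997/ 67770178025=0.19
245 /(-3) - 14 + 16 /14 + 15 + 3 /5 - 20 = -10387 /105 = -98.92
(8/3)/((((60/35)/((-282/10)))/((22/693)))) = -188/135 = -1.39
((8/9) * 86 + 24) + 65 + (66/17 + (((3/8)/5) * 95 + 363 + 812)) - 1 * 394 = 1171921/1224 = 957.45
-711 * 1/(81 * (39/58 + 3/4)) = -9164/1485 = -6.17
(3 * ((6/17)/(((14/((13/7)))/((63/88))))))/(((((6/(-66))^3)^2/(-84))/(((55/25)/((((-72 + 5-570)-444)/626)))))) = 1751661055287/91885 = 19063623.61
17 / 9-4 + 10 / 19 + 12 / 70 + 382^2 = 873346681 / 5985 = 145922.59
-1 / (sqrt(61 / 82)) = -sqrt(5002) / 61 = -1.16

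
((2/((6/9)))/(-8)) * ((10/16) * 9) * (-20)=675/16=42.19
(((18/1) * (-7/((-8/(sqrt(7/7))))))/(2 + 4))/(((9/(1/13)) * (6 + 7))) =7/4056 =0.00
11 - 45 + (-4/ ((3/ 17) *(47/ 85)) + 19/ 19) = -10433/ 141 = -73.99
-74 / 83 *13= -962 / 83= -11.59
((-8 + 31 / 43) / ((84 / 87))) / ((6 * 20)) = -9077 / 144480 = -0.06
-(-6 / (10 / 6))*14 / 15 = 84 / 25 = 3.36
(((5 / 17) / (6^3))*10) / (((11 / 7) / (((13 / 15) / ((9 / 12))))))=455 / 45441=0.01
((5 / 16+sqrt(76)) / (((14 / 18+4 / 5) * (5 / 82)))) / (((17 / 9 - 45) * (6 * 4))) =-1107 * sqrt(19) / 55096 - 5535 / 1763072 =-0.09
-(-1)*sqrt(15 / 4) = sqrt(15) / 2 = 1.94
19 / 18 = 1.06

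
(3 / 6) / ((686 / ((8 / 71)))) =2 / 24353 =0.00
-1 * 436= -436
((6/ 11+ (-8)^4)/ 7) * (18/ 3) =270372/ 77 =3511.32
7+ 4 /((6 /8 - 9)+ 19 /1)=317 /43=7.37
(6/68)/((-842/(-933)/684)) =478629/7157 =66.88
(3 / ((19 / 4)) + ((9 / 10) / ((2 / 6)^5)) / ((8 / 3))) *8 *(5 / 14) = 125619 / 532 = 236.13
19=19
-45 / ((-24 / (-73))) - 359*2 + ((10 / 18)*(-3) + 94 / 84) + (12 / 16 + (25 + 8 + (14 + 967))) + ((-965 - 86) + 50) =-141401 / 168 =-841.67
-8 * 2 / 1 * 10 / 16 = -10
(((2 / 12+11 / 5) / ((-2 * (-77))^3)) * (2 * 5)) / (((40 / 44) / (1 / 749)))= 71 / 7460579280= 0.00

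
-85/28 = -3.04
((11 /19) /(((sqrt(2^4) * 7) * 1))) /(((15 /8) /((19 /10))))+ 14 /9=2483 /1575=1.58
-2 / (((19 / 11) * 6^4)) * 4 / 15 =-11 / 46170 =-0.00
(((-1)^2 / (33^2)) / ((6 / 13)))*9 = 13 / 726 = 0.02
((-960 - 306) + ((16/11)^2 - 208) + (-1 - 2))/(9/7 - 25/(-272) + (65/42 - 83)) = 145624176/7906261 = 18.42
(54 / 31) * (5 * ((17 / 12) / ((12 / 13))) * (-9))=-29835 / 248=-120.30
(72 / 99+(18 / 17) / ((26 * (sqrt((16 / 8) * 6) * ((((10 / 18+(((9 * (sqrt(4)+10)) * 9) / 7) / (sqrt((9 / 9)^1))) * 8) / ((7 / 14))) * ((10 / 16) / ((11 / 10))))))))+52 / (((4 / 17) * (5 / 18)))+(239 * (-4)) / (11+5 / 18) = 2079 * sqrt(3) / 388208600+7944554 / 11165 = 711.56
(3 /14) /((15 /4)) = 2 /35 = 0.06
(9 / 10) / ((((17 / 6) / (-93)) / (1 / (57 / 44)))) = -36828 / 1615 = -22.80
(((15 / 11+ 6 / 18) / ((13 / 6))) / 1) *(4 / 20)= 112 / 715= 0.16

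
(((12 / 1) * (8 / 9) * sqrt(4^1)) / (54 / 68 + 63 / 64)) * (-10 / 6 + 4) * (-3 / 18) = -243712 / 52245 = -4.66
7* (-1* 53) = -371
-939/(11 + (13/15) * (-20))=2817/19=148.26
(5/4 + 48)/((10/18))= 1773/20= 88.65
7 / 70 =1 / 10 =0.10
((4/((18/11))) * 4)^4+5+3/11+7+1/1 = 660622802/72171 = 9153.58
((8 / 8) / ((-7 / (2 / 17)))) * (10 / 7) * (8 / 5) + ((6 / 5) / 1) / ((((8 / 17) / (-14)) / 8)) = -1189684 / 4165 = -285.64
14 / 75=0.19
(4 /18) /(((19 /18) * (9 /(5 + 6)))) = 44 /171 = 0.26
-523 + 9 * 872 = 7325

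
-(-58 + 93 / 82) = 4663 / 82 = 56.87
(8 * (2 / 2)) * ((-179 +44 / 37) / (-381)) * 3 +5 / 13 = 707711 / 61087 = 11.59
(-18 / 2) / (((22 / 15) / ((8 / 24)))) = -45 / 22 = -2.05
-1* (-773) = 773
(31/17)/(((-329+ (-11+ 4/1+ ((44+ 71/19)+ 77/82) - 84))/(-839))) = 40522022/9834891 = 4.12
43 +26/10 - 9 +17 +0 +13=333/5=66.60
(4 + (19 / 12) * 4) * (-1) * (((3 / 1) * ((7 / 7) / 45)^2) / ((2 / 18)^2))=-31 / 25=-1.24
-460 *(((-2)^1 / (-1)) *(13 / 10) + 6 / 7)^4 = -19721017052 / 300125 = -65709.34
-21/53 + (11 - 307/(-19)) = 26949/1007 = 26.76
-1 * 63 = -63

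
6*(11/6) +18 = 29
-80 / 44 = -20 / 11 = -1.82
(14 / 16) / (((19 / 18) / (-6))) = -189 / 38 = -4.97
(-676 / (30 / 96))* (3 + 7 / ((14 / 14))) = -21632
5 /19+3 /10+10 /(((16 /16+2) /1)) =2221 /570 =3.90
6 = 6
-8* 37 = -296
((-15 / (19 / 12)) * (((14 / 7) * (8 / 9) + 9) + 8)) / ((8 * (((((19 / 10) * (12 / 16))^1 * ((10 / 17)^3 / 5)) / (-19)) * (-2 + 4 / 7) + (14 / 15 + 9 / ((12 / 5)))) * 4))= -33531225 / 28274546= -1.19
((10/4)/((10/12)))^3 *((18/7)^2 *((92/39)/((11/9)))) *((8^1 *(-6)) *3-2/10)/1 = -248688144/5005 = -49687.94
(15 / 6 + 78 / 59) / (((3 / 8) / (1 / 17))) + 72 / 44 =74006 / 33099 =2.24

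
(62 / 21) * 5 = 310 / 21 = 14.76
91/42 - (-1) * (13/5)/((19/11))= 2093/570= 3.67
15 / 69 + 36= 833 / 23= 36.22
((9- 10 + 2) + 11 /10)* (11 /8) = 231 /80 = 2.89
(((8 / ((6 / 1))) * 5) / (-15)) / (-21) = 4 / 189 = 0.02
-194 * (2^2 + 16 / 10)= -5432 / 5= -1086.40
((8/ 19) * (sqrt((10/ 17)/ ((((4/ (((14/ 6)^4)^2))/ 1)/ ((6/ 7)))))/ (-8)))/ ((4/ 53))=-18179 * sqrt(1785)/ 104652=-7.34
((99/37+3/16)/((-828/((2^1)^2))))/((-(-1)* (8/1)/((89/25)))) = -10057/1633920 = -0.01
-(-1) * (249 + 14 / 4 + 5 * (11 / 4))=1065 / 4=266.25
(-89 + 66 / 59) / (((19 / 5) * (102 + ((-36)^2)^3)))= -425 / 40002837918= -0.00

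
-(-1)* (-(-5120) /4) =1280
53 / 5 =10.60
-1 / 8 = -0.12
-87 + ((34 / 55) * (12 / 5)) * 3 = -22701 / 275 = -82.55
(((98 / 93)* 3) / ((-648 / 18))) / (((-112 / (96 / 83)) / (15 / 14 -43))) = -587 / 15438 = -0.04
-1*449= -449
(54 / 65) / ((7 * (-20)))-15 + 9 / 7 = -62427 / 4550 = -13.72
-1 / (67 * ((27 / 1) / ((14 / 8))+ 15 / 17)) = -119 / 130047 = -0.00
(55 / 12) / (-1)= -55 / 12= -4.58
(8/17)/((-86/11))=-44/731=-0.06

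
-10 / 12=-5 / 6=-0.83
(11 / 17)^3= 1331 / 4913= 0.27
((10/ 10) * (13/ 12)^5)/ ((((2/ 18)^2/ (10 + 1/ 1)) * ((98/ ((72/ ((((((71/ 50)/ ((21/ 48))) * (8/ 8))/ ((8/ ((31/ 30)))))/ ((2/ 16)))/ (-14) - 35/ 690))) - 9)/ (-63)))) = 9607206375/ 1077632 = 8915.11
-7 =-7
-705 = -705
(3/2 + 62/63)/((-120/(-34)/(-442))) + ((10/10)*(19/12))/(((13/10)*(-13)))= -198793879/638820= -311.19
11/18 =0.61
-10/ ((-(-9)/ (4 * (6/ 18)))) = -40/ 27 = -1.48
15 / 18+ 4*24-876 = -4675 / 6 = -779.17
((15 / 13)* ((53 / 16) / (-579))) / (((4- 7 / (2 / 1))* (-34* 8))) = 265 / 5459584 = 0.00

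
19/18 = 1.06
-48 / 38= -1.26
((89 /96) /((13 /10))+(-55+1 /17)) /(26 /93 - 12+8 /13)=17832781 /3651872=4.88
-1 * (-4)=4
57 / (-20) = -57 / 20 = -2.85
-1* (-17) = 17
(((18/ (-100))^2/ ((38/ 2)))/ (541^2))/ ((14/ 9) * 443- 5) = 729/ 85596753557500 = 0.00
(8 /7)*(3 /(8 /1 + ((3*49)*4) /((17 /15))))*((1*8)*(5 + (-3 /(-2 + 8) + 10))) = 11832 /15673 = 0.75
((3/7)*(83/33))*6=498/77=6.47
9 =9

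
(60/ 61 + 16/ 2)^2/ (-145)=-300304/ 539545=-0.56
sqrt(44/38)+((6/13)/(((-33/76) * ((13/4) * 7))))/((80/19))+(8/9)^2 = 4105678/5270265+sqrt(418)/19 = 1.86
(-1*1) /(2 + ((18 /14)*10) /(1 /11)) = -7 /1004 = -0.01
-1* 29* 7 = -203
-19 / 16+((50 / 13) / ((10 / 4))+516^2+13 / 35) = 1938348939 / 7280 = 266256.72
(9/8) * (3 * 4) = 13.50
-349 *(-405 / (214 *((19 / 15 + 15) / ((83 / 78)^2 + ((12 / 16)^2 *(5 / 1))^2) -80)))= -2488322893725 / 294613618528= -8.45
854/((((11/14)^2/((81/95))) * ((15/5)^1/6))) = 2358.96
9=9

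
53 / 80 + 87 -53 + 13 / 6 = 8839 / 240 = 36.83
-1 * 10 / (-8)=5 / 4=1.25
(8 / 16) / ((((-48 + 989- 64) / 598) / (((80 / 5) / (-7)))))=-0.78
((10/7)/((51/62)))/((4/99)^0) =620/357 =1.74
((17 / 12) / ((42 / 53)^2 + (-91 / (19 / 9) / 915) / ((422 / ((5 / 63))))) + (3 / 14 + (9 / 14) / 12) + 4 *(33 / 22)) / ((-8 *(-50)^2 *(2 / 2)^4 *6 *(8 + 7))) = -247093071973 / 52179525195840000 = -0.00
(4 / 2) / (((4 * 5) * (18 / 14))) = 7 / 90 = 0.08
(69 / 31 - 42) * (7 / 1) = -8631 / 31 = -278.42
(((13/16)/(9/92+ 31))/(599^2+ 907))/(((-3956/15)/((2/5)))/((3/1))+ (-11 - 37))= -2691/9920761028320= -0.00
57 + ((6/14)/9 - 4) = 1114/21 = 53.05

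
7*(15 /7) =15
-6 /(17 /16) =-96 /17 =-5.65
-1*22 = -22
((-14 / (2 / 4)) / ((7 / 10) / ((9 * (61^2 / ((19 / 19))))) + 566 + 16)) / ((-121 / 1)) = 9376920 / 23583624427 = 0.00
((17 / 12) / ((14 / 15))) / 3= 85 / 168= 0.51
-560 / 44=-140 / 11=-12.73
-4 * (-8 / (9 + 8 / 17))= 544 / 161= 3.38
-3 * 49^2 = -7203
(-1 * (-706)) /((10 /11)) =3883 /5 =776.60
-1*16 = -16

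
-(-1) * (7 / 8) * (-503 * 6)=-2640.75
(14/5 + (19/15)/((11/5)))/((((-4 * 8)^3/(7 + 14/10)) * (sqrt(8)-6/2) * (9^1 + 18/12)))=557 * sqrt(2)/3379200 + 557/2252800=0.00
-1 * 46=-46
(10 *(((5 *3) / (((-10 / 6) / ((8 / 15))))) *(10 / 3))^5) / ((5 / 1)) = -2097152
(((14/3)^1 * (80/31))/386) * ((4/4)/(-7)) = -80/17949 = -0.00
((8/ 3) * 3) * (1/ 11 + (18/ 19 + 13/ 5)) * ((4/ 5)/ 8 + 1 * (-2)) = -15208/ 275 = -55.30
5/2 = 2.50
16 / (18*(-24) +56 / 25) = -50 / 1343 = -0.04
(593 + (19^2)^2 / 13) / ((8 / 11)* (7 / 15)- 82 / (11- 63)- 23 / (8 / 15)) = -182199600 / 707141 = -257.66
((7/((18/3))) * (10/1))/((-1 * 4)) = -35/12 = -2.92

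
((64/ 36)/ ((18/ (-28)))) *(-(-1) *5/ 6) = -560/ 243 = -2.30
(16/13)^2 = 256/169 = 1.51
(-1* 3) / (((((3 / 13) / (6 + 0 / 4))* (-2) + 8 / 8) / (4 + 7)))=-143 / 4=-35.75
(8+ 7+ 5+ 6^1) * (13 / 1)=338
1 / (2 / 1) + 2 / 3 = 1.17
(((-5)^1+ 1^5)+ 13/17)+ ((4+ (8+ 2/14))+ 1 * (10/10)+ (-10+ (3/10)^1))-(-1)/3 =1931/3570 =0.54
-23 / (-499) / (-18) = -0.00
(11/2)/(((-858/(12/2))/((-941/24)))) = 941/624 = 1.51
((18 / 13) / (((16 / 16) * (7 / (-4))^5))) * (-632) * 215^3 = 115772368896000 / 218491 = 529872483.97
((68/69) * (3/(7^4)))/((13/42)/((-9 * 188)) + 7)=690336/3924264715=0.00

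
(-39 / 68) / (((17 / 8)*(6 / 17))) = -13 / 17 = -0.76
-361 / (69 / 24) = -2888 / 23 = -125.57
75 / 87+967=28068 / 29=967.86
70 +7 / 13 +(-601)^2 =4696530 / 13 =361271.54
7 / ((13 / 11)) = 77 / 13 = 5.92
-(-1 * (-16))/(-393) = 16/393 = 0.04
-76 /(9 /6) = -50.67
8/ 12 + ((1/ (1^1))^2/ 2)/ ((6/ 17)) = 25/ 12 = 2.08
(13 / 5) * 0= 0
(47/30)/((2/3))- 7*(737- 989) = 35327/20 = 1766.35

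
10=10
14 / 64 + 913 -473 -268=5511 / 32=172.22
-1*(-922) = 922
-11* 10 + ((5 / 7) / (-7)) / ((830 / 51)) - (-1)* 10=-813451 / 8134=-100.01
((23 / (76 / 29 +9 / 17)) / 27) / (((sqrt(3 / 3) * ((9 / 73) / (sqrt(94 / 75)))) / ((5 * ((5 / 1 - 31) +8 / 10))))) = -11588458 * sqrt(282) / 628965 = -309.40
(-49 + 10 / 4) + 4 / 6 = -275 / 6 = -45.83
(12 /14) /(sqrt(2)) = 3 * sqrt(2) /7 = 0.61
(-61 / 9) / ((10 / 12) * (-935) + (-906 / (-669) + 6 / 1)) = 27206 / 3098055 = 0.01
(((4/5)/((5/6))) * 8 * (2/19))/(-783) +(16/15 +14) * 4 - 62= -215018/123975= -1.73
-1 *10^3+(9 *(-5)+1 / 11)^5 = -29419624283224 / 161051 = -182672720.34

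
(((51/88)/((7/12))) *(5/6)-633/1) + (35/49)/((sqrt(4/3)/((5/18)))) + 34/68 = -194555/308 + 25 *sqrt(3)/252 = -631.50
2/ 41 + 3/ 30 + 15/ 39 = 2843/ 5330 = 0.53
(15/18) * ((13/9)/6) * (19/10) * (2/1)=0.76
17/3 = 5.67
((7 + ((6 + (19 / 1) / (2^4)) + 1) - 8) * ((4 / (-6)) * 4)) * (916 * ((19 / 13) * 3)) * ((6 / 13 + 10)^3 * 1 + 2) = -2521689490500 / 28561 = -88291358.51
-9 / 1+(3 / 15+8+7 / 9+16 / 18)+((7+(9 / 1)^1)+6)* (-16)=-5267 / 15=-351.13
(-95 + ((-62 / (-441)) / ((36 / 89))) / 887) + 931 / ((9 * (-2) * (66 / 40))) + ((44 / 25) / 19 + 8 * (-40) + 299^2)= 3272578962313279 / 36789256350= 88954.75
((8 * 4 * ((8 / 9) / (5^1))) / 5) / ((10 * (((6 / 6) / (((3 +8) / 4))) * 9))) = 352 / 10125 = 0.03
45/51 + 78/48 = 341/136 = 2.51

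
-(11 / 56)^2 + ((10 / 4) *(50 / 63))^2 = 141457 / 36288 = 3.90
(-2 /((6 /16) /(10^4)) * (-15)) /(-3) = -266666.67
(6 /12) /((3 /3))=1 /2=0.50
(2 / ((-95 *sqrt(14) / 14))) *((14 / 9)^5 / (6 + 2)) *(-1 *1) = 134456 *sqrt(14) / 5609655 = 0.09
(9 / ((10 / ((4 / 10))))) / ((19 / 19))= 9 / 25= 0.36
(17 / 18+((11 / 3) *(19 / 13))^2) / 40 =0.74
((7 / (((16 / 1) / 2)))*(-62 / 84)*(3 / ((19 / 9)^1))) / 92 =-279 / 27968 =-0.01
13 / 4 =3.25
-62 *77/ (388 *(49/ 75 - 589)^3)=1007015625/ 16668073692680944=0.00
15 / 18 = 5 / 6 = 0.83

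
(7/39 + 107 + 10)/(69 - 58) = 4570/429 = 10.65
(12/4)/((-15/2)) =-2/5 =-0.40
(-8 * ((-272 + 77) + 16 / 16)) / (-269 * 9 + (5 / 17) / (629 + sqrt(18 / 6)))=-429617796234064 / 670170414815557 + 131920 * sqrt(3) / 670170414815557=-0.64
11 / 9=1.22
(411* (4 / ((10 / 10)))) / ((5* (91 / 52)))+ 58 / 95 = 25070 / 133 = 188.50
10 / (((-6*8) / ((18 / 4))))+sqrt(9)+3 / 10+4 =6.36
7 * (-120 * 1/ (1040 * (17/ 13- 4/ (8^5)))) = -4096/ 6631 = -0.62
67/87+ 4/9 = 317/261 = 1.21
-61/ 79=-0.77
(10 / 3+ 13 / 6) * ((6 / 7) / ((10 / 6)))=99 / 35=2.83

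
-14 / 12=-7 / 6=-1.17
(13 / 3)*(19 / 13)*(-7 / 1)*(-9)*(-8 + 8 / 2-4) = -3192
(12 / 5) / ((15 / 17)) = 68 / 25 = 2.72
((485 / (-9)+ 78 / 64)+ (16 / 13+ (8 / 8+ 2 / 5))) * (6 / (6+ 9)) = -936737 / 46800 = -20.02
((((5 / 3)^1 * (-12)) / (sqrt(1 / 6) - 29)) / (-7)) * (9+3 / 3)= -6960 / 7063 - 40 * sqrt(6) / 7063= -1.00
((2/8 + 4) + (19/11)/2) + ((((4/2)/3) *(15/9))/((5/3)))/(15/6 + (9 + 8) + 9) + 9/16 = 171533/30096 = 5.70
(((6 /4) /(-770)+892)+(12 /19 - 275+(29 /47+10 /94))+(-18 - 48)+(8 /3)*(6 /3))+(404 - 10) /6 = 857247561 /1375220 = 623.35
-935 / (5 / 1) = -187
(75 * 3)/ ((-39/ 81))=-6075/ 13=-467.31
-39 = -39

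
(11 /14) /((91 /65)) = 55 /98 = 0.56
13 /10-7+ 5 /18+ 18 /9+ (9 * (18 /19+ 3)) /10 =223 /1710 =0.13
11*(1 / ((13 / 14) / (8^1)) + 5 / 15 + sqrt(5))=11*sqrt(5) + 3839 / 39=123.03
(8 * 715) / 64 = 715 / 8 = 89.38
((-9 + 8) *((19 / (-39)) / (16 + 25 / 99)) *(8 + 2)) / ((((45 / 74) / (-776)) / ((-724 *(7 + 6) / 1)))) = 17378339968 / 4827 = 3600236.16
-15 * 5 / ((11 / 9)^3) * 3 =-123.23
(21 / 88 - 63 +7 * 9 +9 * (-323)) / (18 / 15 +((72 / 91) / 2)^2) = -3530397325 / 1647536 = -2142.83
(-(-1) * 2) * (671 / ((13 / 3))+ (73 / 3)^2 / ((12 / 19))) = 1533667 / 702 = 2184.71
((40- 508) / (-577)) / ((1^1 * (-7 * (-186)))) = 78 / 125209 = 0.00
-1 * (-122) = 122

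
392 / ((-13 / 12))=-4704 / 13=-361.85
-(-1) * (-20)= -20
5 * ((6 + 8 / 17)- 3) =295 / 17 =17.35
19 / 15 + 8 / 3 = 59 / 15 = 3.93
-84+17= -67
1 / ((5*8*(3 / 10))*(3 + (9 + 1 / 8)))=2 / 291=0.01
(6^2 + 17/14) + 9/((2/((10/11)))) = 6361/154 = 41.31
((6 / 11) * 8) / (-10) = -24 / 55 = -0.44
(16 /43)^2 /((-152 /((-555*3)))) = 53280 /35131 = 1.52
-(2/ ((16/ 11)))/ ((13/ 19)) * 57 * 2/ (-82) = 11913/ 4264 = 2.79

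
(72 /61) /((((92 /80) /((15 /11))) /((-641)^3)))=-5688893973600 /15433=-368618802.15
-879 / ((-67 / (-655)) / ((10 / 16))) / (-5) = 575745 / 536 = 1074.15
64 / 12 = 16 / 3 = 5.33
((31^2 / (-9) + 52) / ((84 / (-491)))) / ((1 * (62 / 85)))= 20575355 / 46872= 438.97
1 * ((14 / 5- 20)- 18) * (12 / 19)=-2112 / 95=-22.23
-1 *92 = -92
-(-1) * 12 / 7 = 12 / 7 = 1.71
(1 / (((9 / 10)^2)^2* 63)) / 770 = 1000 / 31827411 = 0.00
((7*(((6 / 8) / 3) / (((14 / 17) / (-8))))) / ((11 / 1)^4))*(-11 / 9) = 17 / 11979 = 0.00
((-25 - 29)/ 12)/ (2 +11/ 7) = -63/ 50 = -1.26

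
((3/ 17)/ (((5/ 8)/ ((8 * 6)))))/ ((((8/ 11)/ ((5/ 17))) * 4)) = 396/ 289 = 1.37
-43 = -43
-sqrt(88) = -2 * sqrt(22) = -9.38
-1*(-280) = 280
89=89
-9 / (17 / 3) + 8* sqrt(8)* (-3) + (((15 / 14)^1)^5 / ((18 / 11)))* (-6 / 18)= -48* sqrt(2)- 34301871 / 18286016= -69.76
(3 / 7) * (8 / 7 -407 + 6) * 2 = -16794 / 49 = -342.73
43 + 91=134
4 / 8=1 / 2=0.50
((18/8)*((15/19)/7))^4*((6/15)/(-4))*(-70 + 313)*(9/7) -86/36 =-2.52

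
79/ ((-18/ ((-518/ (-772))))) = -20461/ 6948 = -2.94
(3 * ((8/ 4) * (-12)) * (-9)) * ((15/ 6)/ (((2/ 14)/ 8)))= 90720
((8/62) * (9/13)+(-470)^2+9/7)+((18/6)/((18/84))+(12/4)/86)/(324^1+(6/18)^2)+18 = 220919.42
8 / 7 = 1.14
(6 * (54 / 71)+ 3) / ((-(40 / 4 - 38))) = 537 / 1988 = 0.27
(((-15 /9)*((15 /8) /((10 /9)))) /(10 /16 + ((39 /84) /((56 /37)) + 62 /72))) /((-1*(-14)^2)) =0.01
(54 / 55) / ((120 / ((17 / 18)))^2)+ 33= 156816289 / 4752000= 33.00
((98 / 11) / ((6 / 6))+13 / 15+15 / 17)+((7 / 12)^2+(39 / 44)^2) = 8726309 / 740520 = 11.78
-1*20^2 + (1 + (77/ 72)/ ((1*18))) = -517027/ 1296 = -398.94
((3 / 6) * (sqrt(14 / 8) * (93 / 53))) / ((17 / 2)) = 93 * sqrt(7) / 1802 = 0.14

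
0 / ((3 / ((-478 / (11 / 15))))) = 0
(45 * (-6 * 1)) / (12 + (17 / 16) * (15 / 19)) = -27360 / 1301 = -21.03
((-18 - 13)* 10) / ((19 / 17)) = -5270 / 19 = -277.37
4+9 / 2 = 17 / 2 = 8.50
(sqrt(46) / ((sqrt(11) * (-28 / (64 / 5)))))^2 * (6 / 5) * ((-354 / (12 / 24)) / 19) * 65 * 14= -1300635648 / 36575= -35560.78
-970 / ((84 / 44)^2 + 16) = -117370 / 2377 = -49.38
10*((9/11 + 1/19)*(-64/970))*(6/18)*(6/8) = -0.14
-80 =-80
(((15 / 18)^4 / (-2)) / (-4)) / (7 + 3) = 125 / 20736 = 0.01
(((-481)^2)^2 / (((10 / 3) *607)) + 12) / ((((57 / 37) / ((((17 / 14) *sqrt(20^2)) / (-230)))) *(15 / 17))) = -572374226074493 / 278521950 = -2055041.72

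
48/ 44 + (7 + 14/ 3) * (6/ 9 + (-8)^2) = 74798/ 99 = 755.54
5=5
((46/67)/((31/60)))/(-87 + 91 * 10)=2760/1709371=0.00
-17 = -17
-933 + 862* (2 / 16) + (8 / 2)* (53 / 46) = -75499 / 92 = -820.64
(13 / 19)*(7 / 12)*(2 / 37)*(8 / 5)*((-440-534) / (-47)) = 0.72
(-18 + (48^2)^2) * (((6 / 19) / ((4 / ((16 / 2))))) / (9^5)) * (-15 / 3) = -11796440 / 41553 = -283.89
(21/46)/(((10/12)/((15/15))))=63/115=0.55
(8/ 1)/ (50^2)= 2/ 625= 0.00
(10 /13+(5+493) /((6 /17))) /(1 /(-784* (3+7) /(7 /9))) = -184998240 /13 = -14230633.85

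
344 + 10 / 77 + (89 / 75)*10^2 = 106906 / 231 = 462.80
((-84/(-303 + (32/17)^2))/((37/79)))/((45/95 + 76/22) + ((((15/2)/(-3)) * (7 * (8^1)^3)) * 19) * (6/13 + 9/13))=-0.00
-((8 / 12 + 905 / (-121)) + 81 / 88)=17111 / 2904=5.89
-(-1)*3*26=78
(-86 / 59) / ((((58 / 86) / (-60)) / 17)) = 3771960 / 1711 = 2204.54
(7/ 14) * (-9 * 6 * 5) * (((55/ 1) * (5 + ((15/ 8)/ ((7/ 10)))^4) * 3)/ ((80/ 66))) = -5103464743575/ 4917248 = -1037870.11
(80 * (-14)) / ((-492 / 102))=9520 / 41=232.20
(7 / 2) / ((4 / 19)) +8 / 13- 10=753 / 104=7.24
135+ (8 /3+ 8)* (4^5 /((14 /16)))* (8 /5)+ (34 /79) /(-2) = 166793048 /8295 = 20107.66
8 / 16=1 / 2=0.50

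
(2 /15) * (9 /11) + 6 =6.11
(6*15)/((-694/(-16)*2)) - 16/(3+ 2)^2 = 3448/8675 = 0.40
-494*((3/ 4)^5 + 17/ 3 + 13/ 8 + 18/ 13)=-6763487/ 1536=-4403.31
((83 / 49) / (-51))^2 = 6889 / 6245001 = 0.00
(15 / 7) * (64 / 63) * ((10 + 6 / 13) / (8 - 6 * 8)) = -1088 / 1911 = -0.57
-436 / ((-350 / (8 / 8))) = 218 / 175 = 1.25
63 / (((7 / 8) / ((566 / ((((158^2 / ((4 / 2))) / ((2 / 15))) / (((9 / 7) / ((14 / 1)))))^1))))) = 61128 / 1529045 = 0.04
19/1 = 19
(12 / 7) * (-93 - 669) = -1306.29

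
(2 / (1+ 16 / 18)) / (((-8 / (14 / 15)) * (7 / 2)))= -0.04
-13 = -13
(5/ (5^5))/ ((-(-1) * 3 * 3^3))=1/ 50625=0.00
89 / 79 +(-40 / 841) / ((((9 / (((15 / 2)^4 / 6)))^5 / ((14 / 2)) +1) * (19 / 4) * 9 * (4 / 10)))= 230128520154988085043967 / 204776958603300738760937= 1.12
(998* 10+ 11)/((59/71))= 709361/59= 12023.07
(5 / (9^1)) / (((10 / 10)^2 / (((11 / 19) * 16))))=880 / 171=5.15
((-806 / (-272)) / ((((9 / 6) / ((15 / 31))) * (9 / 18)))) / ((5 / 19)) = 247 / 34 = 7.26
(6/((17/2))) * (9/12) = 9/17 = 0.53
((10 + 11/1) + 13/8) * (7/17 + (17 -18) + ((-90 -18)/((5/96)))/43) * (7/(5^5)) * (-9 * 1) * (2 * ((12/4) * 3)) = 9154636281/22843750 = 400.75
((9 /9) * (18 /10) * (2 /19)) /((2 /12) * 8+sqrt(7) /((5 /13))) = -1080 /194693+2106 * sqrt(7) /194693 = 0.02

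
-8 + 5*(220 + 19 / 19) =1097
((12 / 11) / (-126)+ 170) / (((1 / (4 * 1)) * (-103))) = -157072 / 23793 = -6.60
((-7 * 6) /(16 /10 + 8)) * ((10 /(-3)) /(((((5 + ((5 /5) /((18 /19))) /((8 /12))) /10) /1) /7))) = 12250 /79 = 155.06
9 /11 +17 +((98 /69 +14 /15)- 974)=-953.83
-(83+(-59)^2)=-3564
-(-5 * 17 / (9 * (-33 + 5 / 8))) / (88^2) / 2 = -85 / 4512816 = -0.00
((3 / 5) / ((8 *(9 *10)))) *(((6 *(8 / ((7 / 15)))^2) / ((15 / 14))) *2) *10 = 192 / 7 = 27.43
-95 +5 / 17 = -94.71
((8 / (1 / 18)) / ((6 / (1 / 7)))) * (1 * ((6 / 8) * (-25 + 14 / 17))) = -7398 / 119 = -62.17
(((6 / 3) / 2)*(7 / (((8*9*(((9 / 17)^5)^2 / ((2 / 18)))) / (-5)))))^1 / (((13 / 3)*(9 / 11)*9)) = -776157651672865 / 793062138438648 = -0.98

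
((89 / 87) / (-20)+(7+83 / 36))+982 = 1293587 / 1305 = 991.25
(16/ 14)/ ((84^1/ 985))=1970/ 147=13.40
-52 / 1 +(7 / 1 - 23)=-68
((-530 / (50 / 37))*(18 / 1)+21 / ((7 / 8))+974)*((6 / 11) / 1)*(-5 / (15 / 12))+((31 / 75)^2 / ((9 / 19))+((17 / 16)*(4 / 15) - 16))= 13209.95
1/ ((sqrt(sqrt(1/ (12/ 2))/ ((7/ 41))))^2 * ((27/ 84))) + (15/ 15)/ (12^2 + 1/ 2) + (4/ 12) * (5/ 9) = 1499/ 7803 + 196 * sqrt(6)/ 369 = 1.49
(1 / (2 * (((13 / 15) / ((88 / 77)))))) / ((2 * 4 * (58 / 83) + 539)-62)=0.00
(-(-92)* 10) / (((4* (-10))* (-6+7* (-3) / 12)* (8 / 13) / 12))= 1794 / 31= 57.87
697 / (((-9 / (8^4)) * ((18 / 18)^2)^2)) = -2854912 / 9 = -317212.44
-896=-896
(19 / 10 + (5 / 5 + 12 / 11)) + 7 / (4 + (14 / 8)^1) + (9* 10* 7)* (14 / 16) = 2815679 / 5060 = 556.46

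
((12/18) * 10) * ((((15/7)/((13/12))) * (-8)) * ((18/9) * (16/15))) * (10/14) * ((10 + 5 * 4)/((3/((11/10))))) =-1768.29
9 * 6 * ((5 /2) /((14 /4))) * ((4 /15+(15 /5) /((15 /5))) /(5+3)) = 171 /28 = 6.11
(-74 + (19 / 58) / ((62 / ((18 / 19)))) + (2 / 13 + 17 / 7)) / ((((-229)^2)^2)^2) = -11684383 / 1237413752552997036752098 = -0.00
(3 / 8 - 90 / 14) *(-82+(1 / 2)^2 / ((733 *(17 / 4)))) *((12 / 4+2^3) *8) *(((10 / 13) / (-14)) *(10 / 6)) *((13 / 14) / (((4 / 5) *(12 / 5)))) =-1934.64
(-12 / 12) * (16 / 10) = -8 / 5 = -1.60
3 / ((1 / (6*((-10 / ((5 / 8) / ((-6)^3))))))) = 62208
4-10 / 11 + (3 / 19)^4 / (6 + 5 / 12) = 31017370 / 10034717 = 3.09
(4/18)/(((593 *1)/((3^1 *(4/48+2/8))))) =2/5337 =0.00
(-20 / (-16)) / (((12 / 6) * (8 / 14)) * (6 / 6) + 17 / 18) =315 / 526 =0.60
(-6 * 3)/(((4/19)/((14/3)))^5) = -41615795893/432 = -96332860.86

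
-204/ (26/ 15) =-1530/ 13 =-117.69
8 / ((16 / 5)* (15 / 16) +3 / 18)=48 / 19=2.53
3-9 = -6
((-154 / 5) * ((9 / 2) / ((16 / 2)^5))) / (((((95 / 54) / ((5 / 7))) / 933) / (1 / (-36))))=277101 / 6225920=0.04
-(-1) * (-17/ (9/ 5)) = -85/ 9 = -9.44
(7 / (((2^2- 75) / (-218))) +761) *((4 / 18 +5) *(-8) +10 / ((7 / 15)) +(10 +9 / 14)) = -7549579 / 994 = -7595.15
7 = 7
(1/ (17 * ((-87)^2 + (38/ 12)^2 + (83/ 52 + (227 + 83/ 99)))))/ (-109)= -1287/ 18621706823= -0.00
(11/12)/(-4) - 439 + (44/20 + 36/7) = -725569/1680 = -431.89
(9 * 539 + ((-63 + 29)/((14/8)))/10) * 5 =169717/7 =24245.29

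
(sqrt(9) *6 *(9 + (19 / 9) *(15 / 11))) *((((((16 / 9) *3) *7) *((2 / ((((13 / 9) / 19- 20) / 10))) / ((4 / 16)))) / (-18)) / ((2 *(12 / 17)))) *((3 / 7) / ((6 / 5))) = 50646400 / 112431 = 450.47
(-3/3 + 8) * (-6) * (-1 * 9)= 378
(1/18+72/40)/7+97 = 61277/630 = 97.27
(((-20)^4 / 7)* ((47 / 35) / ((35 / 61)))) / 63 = 18348800 / 21609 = 849.13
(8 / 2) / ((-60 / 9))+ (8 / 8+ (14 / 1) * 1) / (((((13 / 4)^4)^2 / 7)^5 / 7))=-1083565944253583670621231244810937344115436003 / 1805943240422657229649604388206700782721588005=-0.60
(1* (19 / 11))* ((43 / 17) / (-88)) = -817 / 16456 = -0.05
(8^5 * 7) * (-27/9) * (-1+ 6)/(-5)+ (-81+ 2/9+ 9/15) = 30962152/45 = 688047.82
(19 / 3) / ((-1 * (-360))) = 19 / 1080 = 0.02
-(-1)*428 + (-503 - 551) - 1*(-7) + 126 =-493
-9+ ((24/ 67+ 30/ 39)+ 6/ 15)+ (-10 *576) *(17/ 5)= -19591.47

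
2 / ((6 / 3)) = 1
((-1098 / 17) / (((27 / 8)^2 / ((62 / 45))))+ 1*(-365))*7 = -161709247 / 61965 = -2609.69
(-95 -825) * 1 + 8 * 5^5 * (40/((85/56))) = 11184360/17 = 657903.53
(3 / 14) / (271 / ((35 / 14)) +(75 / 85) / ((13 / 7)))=0.00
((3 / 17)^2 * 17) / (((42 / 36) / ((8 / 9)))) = 48 / 119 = 0.40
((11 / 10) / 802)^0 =1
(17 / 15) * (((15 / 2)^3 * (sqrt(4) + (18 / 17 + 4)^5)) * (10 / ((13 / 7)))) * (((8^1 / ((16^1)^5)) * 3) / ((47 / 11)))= 611630091331875 / 13377557233664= 45.72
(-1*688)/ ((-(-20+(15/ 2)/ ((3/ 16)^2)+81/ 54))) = 4128/ 1169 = 3.53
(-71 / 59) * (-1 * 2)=2.41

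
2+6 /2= 5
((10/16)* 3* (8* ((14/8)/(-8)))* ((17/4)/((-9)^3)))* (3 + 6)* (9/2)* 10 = 2975/384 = 7.75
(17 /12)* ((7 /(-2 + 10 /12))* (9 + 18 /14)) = -612 /7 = -87.43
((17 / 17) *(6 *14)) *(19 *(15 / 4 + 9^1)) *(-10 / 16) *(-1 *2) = 101745 / 4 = 25436.25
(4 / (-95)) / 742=-2 / 35245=-0.00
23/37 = 0.62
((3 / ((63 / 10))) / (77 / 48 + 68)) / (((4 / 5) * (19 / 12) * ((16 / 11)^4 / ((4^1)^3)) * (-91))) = -1098075 / 1293955936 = -0.00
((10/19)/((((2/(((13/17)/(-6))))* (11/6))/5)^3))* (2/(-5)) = 274625/248489714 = 0.00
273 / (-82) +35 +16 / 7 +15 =28101 / 574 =48.96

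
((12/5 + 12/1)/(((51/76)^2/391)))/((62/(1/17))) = 531392/44795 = 11.86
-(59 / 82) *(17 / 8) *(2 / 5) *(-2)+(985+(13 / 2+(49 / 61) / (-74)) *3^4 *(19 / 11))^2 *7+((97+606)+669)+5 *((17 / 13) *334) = 25084794.51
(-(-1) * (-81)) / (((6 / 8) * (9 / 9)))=-108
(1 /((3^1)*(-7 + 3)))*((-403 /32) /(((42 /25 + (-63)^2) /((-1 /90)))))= -0.00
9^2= 81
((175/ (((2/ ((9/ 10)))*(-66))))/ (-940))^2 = 441/ 273703936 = 0.00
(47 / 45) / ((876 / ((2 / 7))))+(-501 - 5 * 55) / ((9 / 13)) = -154648993 / 137970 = -1120.89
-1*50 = -50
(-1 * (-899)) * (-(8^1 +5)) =-11687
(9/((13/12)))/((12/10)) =90/13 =6.92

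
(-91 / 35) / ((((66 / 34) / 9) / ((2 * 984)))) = -1304784 / 55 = -23723.35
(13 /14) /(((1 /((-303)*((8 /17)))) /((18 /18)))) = -15756 /119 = -132.40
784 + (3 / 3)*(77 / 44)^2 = 12593 / 16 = 787.06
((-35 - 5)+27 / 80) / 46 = -0.86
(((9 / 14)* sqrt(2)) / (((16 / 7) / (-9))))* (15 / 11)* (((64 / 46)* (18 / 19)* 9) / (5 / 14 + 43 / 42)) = -4133430* sqrt(2) / 139403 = -41.93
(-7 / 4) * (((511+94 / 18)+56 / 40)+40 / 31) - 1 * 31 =-5240161 / 5580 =-939.10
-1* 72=-72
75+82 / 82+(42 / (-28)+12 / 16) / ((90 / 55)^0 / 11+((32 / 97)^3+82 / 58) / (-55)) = 64.38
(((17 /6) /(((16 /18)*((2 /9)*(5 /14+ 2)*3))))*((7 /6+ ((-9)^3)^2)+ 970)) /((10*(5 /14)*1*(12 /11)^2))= 29270956099 /115200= 254088.16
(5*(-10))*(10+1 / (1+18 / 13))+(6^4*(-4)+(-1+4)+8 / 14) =-1237203 / 217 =-5701.40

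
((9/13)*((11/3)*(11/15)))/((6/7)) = 847/390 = 2.17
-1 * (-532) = 532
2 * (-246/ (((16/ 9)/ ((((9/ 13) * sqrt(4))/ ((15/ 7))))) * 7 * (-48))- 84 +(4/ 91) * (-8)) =-168.17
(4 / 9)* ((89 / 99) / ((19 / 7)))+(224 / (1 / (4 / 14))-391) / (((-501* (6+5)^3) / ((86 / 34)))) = 0.15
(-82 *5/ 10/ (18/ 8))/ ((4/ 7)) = -287/ 9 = -31.89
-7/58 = -0.12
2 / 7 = 0.29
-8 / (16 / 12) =-6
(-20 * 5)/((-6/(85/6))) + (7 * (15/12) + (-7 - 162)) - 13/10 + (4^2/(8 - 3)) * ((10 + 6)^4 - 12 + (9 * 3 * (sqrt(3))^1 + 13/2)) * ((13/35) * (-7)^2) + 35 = 39312 * sqrt(3)/25 + 3434945293/900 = 3819329.50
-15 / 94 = -0.16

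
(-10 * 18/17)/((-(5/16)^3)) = 346.96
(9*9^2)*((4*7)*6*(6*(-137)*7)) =-704703888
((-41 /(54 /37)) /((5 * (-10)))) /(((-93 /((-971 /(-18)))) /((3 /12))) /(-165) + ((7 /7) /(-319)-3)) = -42717203 /225148680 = -0.19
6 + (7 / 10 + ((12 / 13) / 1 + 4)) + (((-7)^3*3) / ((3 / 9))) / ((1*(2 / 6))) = -1202419 / 130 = -9249.38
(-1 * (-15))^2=225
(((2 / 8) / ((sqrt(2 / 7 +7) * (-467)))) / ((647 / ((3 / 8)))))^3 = -0.00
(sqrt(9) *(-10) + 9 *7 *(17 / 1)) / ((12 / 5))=433.75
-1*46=-46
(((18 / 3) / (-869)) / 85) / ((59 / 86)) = -516 / 4358035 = -0.00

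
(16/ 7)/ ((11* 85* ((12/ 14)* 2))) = 4/ 2805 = 0.00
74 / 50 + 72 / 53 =3761 / 1325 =2.84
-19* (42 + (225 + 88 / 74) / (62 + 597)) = -19616645 / 24383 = -804.52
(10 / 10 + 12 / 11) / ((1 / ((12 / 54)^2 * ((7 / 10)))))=322 / 4455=0.07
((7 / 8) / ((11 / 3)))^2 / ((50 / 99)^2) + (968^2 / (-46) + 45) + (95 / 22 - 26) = -823628162587 / 40480000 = -20346.55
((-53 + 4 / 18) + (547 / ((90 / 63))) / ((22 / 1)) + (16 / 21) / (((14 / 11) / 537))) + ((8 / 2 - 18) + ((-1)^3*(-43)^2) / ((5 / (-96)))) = 694137277 / 19404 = 35772.90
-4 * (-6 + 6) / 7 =0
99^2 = 9801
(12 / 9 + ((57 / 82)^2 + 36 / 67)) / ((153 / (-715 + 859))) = 12725092 / 5743977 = 2.22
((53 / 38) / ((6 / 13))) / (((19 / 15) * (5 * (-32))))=-689 / 46208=-0.01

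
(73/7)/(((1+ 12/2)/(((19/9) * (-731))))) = -2299.09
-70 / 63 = -10 / 9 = -1.11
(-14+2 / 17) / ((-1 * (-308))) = -59 / 1309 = -0.05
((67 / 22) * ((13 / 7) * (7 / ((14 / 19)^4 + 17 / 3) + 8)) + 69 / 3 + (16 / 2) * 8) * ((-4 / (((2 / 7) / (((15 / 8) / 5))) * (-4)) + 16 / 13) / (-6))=-88197639011 / 1498136640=-58.87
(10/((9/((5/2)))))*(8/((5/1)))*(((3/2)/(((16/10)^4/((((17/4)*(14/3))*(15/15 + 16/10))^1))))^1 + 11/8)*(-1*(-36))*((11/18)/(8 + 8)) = 11874665/147456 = 80.53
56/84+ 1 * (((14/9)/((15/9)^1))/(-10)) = 43/75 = 0.57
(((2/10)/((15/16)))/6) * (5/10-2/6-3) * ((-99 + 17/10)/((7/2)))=2.80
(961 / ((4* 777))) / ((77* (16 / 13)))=12493 / 3829056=0.00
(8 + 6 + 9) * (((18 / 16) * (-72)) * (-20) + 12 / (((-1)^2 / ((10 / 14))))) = 262200 / 7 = 37457.14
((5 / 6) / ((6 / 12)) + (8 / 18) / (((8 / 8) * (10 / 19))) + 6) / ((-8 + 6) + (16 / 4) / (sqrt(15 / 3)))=-383 / 18-383 * sqrt(5) / 45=-40.31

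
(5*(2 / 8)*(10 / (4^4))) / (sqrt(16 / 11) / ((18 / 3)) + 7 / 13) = 9009 / 85504 -507*sqrt(11) / 42752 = 0.07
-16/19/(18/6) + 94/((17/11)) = 58666/969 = 60.54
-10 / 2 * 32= -160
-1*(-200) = 200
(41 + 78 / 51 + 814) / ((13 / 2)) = 29122 / 221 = 131.77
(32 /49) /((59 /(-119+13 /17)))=-64320 /49147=-1.31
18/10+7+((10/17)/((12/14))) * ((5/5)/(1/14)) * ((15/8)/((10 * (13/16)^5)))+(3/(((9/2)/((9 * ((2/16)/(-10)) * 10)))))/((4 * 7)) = 48993841053/3534709360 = 13.86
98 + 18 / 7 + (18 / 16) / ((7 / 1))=5641 / 56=100.73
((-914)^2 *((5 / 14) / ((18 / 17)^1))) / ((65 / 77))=333801.39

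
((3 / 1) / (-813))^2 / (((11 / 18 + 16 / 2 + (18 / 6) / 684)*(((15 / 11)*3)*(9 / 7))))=0.00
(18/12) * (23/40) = 69/80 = 0.86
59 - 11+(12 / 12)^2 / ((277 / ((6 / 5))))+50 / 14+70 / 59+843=512380458 / 572005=895.76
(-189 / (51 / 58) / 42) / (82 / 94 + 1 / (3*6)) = -73602 / 13345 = -5.52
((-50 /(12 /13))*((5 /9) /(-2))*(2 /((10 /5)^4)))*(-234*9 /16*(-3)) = 190125 /256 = 742.68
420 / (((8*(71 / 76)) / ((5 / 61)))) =4.61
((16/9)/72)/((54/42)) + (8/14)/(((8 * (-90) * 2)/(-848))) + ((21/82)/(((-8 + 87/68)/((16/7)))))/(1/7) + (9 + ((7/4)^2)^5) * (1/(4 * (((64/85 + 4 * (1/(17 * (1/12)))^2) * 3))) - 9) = -19870083602689241702051/7956593992752168960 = -2497.31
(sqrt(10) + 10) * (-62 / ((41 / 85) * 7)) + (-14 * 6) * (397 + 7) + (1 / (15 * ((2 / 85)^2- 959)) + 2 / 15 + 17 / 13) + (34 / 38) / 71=-17847212563092230867 / 523099934501235- 5270 * sqrt(10) / 287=-34176.24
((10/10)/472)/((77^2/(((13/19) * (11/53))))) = 13/256188856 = 0.00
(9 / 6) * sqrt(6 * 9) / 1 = 9 * sqrt(6) / 2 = 11.02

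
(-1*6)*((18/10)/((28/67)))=-1809/70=-25.84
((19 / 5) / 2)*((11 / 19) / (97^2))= 11 / 94090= 0.00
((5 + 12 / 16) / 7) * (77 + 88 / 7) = 14421 / 196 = 73.58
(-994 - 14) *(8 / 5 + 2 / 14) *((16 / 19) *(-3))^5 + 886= 2249167173482 / 12380495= 181670.21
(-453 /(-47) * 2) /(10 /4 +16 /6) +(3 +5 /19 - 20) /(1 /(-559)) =259102518 /27683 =9359.63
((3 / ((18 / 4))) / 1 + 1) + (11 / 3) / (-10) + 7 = 83 / 10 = 8.30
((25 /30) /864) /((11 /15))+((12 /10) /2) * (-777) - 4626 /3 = -190859203 /95040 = -2008.20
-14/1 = -14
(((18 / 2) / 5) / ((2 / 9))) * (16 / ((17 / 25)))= 3240 / 17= 190.59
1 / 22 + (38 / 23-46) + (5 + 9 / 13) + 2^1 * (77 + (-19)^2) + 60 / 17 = 94036647 / 111826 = 840.92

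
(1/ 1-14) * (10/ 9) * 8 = -1040/ 9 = -115.56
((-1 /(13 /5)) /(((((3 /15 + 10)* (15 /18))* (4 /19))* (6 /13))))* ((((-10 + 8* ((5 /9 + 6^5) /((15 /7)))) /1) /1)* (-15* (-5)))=-930533075 /918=-1013652.59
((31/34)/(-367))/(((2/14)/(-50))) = 5425/6239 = 0.87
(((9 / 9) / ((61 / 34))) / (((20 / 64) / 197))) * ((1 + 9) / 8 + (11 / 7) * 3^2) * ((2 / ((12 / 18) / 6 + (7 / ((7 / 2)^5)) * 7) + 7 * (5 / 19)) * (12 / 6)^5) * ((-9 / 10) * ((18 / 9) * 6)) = -397340502409728 / 18283225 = -21732517.23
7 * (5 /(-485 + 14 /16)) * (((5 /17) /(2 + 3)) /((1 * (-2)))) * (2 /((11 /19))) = 5320 /724251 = 0.01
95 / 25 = 19 / 5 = 3.80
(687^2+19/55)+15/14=471970.42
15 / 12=5 / 4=1.25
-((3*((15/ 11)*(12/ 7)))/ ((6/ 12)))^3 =-1259712000/ 456533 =-2759.30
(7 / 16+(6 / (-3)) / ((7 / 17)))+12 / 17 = -3.71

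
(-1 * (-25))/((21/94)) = 2350/21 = 111.90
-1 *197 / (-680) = 197 / 680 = 0.29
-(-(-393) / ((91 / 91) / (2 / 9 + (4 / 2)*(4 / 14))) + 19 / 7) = -6607 / 21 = -314.62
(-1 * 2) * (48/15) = -6.40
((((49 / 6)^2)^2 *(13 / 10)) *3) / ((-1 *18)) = -74942413 / 77760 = -963.77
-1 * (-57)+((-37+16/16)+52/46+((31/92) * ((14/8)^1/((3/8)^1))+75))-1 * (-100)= 27421/138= 198.70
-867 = -867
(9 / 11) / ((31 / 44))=36 / 31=1.16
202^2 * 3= 122412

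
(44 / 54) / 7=22 / 189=0.12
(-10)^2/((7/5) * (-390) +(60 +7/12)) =-0.21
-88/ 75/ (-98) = 0.01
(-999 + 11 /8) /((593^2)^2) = -7981 /989256153608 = -0.00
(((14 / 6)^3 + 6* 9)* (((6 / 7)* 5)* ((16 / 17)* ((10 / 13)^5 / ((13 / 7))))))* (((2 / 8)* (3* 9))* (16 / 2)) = 172896000000 / 82055753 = 2107.06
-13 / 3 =-4.33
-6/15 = -2/5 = -0.40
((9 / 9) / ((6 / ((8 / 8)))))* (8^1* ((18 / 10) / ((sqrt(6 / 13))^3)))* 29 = 377* sqrt(78) / 15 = 221.97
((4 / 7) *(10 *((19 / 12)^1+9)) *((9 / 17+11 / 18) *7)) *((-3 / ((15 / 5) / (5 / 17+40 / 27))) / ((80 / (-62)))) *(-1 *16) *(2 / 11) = -4479282380 / 2317491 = -1932.82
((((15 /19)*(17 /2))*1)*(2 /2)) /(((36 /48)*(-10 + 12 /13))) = -0.99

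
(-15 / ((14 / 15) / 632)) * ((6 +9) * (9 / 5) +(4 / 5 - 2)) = -1834380 / 7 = -262054.29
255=255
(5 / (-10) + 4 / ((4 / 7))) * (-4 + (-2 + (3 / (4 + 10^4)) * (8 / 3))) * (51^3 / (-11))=1176083766 / 2501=470245.41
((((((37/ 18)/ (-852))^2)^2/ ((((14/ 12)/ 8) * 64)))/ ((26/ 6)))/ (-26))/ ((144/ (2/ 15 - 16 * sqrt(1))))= 31860737/ 8974418896875352227840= 0.00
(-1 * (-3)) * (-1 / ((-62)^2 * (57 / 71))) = -71 / 73036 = -0.00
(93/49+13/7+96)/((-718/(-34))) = 83096/17591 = 4.72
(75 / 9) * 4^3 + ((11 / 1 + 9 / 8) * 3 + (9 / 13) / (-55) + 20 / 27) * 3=33186211 / 51480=644.64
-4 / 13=-0.31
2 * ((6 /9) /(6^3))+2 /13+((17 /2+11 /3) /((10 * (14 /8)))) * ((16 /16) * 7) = 5.03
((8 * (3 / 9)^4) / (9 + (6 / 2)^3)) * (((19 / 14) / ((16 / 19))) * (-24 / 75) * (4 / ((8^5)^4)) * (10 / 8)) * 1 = -361 / 58833584380087401185280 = -0.00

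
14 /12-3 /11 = 59 /66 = 0.89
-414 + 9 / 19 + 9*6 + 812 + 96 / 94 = 404971 / 893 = 453.49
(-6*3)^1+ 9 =-9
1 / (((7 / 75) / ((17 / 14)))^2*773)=1625625 / 7423892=0.22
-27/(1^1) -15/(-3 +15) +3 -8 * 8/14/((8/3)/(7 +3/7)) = -7445/196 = -37.98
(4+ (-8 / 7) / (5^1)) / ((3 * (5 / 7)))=44 / 25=1.76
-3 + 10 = 7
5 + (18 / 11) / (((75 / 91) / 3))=10.96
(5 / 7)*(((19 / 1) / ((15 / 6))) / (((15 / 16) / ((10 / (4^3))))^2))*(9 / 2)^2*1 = 171 / 56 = 3.05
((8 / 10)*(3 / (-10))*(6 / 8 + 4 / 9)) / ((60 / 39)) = -559 / 3000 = -0.19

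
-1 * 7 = -7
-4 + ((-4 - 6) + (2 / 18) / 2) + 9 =-89 / 18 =-4.94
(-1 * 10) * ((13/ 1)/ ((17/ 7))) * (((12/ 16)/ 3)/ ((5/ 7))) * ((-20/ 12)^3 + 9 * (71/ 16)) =-9716161/ 14688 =-661.50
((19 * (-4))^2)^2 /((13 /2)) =66724352 /13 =5132642.46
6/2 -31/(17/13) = -352/17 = -20.71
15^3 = 3375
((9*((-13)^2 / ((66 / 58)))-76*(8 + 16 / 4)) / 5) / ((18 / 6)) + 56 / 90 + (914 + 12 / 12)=467246 / 495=943.93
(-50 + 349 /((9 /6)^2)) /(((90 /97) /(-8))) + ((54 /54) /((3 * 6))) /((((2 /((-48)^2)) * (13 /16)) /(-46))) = -23848744 /5265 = -4529.68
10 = 10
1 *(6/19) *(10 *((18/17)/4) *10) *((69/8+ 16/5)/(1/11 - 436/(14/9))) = -983367/2787490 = -0.35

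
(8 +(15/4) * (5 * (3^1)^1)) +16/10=1317/20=65.85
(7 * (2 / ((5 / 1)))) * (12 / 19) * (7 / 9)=392 / 285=1.38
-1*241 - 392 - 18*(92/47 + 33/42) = -224502/329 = -682.38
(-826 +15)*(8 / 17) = -381.65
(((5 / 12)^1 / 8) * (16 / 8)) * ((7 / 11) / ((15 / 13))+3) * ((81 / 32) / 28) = 2637 / 78848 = 0.03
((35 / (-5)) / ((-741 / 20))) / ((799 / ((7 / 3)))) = 980 / 1776177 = 0.00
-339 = -339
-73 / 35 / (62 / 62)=-73 / 35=-2.09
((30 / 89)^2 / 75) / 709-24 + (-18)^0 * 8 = -89855812 / 5615989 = -16.00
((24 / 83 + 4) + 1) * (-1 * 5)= -2195 / 83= -26.45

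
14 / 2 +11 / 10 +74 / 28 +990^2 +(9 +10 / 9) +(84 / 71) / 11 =980120.96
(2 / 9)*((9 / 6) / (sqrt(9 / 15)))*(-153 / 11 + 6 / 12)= -295*sqrt(15) / 198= -5.77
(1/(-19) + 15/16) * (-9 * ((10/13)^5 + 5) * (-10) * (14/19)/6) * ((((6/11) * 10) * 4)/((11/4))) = 6631242471000/16218449533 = 408.87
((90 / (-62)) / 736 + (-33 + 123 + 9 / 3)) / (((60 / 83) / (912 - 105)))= 47374388661 / 456320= 103818.35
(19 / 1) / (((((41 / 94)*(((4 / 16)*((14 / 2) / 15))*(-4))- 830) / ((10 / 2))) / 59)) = -7903050 / 1170587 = -6.75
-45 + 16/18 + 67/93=-12106/279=-43.39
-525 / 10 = -105 / 2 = -52.50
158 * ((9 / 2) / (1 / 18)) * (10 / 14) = 63990 / 7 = 9141.43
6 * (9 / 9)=6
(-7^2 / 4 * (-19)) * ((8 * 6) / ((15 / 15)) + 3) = 47481 / 4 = 11870.25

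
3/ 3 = 1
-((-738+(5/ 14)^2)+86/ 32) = 576385/ 784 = 735.18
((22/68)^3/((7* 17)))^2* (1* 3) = 5314683/21875975334976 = 0.00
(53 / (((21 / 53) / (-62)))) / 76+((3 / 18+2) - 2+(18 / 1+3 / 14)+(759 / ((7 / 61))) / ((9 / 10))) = 827447 / 114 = 7258.31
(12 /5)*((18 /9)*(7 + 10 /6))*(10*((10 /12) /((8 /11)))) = 1430 /3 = 476.67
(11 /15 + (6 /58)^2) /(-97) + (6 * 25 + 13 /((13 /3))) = 187209829 /1223655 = 152.99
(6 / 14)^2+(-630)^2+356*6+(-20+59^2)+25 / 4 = 78890673 / 196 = 402503.43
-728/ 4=-182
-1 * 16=-16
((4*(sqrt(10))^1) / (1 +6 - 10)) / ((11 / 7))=-28*sqrt(10) / 33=-2.68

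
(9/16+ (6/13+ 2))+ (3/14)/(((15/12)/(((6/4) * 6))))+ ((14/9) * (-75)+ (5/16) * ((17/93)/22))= -1669673963/14894880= -112.10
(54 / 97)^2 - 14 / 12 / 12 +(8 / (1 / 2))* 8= 86857433 / 677448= 128.21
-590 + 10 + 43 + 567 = 30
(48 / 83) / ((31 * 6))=8 / 2573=0.00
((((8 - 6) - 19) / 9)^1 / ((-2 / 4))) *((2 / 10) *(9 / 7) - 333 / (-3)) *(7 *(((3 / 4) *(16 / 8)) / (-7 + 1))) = -11033 / 15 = -735.53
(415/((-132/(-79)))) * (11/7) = 32785/84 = 390.30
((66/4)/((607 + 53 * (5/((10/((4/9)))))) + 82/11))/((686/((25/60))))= 5445/340239536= 0.00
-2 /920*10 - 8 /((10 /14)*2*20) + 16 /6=2.36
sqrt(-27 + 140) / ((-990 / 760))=-76 * sqrt(113) / 99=-8.16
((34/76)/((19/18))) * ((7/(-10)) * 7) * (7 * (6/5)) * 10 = -314874/1805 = -174.45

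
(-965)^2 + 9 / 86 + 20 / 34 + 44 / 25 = 34036363403 / 36550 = 931227.45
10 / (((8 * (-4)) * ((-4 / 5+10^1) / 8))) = -25 / 92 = -0.27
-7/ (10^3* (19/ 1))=-7/ 19000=-0.00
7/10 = 0.70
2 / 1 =2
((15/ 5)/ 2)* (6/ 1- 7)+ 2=1/ 2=0.50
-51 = -51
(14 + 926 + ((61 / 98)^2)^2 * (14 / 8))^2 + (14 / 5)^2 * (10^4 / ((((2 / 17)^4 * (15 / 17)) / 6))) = 7733411745370772460002721 / 2778001706389504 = 2783803813.94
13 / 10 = 1.30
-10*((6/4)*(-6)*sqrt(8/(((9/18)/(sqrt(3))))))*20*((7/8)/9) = 700*3^(1/4) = 921.25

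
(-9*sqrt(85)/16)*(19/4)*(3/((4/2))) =-513*sqrt(85)/128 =-36.95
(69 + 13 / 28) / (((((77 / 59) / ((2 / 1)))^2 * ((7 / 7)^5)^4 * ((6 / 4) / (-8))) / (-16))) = 1733259520 / 124509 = 13920.76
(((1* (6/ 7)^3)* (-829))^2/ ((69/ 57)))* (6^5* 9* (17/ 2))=362399718306087936/ 2705927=133928120864.34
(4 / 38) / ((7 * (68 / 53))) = 0.01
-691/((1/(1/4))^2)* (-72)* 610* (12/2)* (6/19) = 68284620/19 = 3593927.37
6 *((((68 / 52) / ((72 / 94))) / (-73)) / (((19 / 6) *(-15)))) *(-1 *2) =-1598 / 270465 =-0.01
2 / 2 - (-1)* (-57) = -56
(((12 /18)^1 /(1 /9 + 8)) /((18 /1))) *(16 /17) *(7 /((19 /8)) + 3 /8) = 0.01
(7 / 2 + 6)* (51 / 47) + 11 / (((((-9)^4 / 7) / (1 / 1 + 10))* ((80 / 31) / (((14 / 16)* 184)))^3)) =4950929811818239 / 157883904000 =31358.04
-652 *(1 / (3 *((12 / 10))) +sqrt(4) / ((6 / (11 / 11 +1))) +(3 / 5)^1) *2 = -90628 / 45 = -2013.96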